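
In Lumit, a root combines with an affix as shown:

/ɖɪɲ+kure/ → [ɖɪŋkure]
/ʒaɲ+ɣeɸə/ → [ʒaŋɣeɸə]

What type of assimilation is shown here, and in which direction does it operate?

Underlying /ɲ/ is realised as [ŋ] next to /k/; /k/ itself does not change.
/ɲ/ is palatal while /k/ is velar; the output [ŋ] is velar, matching the trigger — so the feature that spreads is place.
Manner and voice are unchanged, so the assimilation is partial, not total.
Checking the remaining alternation: /ɲ/ → [ŋ] before /ɣ/ (palatal → velar, matching velar) — only place changes, and always toward the following segment.
The trigger is the following segment, so the direction is regressive (anticipatory).

regressive place assimilation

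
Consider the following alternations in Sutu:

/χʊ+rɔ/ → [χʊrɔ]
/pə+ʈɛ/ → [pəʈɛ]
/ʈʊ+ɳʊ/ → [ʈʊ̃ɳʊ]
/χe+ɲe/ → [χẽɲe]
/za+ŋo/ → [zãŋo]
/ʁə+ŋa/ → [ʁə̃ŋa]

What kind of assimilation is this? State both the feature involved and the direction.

The vowel /ʊ/ surfaces as nasalised [ʊ̃] next to the following nasal /ɳ/ — it has acquired the [+nasal] feature of its neighbour.
Likewise in the remaining data: /e/ → [ẽ] before /ɲ/; /a/ → [ã] before /ŋ/; /ə/ → [ə̃] before /ŋ/ — each time a vowel is nasalised next to a following nasal.
No change occurs in [χʊrɔ], [pəʈɛ] because the vowel at the boundary is adjacent to an oral consonant, not a nasal (/ʊ/ next to /r/; /ə/ next to /ʈ/).
Because the conditioning nasal is to the right of the vowel that changes, the process is regressive (anticipatory).

regressive nasality assimilation (vowel nasalisation)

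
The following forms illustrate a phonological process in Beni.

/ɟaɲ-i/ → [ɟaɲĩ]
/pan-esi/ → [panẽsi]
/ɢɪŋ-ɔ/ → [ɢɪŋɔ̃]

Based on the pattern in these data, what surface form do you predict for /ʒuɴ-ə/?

[ʒuɴə̃]

The data show progressive nasality assimilation (vowel nasalisation): /i/ → [ĩ] after /ɲ/; /e/ → [ẽ] after /n/; /ɔ/ → [ɔ̃] after /ŋ/ — a vowel is nasalised by an immediately preceding nasal consonant.
/ə/ sits next to the nasal /ɴ/ and is therefore nasalised to [ə̃].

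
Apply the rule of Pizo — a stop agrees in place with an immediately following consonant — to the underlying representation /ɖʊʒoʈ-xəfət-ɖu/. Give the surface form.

[ɖʊʒokxəfəʈɖu]

/ʈ/ is a voiceless retroflex stop. The following trigger /x/ is velar, so /ʈ/ must become velar as well.
Changing only its place to velar gives [k] — the voiceless velar stop.
The same rule applies at the second boundary: /t/ → [ʈ] next to /ɖ/.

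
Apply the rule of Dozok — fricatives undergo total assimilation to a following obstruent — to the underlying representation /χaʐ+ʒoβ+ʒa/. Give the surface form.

/ʐ/ is the segment targeted by the rule; it sits immediately before /ʒ/, so it assimilates completely and surfaces as [ʒ].
The same rule applies at the second boundary: /β/ → [ʒ] next to /ʒ/.

[χaʒʒoʒʒa]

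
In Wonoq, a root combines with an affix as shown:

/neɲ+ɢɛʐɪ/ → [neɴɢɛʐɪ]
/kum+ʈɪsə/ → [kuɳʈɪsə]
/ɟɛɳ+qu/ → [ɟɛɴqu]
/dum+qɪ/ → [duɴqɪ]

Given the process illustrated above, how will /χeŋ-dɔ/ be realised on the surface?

The data show regressive place assimilation: /ɲ/ → [ɴ] before /ɢ/; /m/ → [ɳ] before /ʈ/; /ɳ/ → [ɴ] before /q/; /m/ → [ɴ] before /q/. In each pair only place changes, matching the following consonant, while manner and voice stay constant.
/ŋ/ is a voiced velar nasal. The following trigger /d/ is alveolar, so /ŋ/ must become alveolar as well.
A voiced alveolar nasal is [n], so the surface segment is [n].

[χendɔ]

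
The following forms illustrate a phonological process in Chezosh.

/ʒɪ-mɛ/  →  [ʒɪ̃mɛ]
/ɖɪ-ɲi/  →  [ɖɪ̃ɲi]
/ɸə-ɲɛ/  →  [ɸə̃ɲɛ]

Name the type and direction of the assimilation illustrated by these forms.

The vowel /ɪ/ surfaces as nasalised [ɪ̃] next to the following nasal /m/ — it has acquired the [+nasal] feature of its neighbour.
The other forms show the same pattern: /ɪ/ → [ɪ̃] before /ɲ/; /ə/ → [ə̃] before /ɲ/ — each time a vowel is nasalised next to a following nasal.
Because the conditioning nasal is to the right of the vowel that changes, the process is regressive (anticipatory).

regressive nasality assimilation (vowel nasalisation)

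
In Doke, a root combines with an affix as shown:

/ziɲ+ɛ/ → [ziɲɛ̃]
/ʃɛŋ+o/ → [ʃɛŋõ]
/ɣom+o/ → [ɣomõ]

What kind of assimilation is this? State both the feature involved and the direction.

The vowel /ɛ/ surfaces as nasalised [ɛ̃] next to the preceding nasal /ɲ/ — it has acquired the [+nasal] feature of its neighbour.
Likewise in the remaining data: /o/ → [õ] after /ŋ/; /o/ → [õ] after /m/ — each time a vowel is nasalised next to a preceding nasal.
Because the conditioning nasal is to the left of the vowel that changes, the process is progressive (perseverative).

progressive nasality assimilation (vowel nasalisation)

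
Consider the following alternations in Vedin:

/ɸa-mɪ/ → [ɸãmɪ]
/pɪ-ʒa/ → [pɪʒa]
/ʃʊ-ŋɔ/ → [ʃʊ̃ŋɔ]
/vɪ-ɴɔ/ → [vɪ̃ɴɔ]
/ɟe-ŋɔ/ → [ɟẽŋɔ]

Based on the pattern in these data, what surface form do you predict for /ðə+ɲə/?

The data show regressive nasality assimilation (vowel nasalisation): /a/ → [ã] before /m/; /ʊ/ → [ʊ̃] before /ŋ/; /ɪ/ → [ɪ̃] before /ɴ/; /e/ → [ẽ] before /ŋ/ — a vowel is nasalised by an immediately following nasal consonant.
No change occurs in [pɪʒa] because the vowel at the boundary is adjacent to an oral consonant, not a nasal (/ɪ/ next to /ʒ/).
The vowel /ə/ is adjacent to the following nasal /ɲ/, so it acquires [+nasal] and surfaces as [ə̃].

[ðə̃ɲə]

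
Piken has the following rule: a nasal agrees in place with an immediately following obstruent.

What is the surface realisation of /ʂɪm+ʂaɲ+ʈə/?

[ʂɪɳʂaɳʈə]

The rule targets /m/ (voiced bilabial nasal), which sits before the trigger /ʂ/ (retroflex).
The voiced retroflex nasal is [ɳ], so /m/ → [ɳ].
The same rule applies at the second boundary: /ɲ/ → [ɳ] next to /ʈ/.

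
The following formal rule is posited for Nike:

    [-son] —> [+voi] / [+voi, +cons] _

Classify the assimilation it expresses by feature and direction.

The structural change is [+voi], and the conditioning segment [+voi, +cons] (a voiced consonant) is itself voiced, so the target comes to share the voicing of its neighbour — voicing assimilation.
The conditioning segment sits to the left of the focus bar, meaning the trigger precedes the segment that changes — progressive assimilation.

progressive voicing assimilation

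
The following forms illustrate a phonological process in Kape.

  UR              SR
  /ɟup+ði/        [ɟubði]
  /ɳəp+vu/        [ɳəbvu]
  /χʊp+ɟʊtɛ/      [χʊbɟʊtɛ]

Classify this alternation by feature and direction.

Comparing underlying and surface forms, /p/ → [b] is the alternation; the neighbouring /ð/ is constant.
/p/ is voiceless while /ð/ is voiced; the output [b] is voiced, matching the trigger — so the feature that spreads is voicing.
Place and manner are unchanged, so the assimilation is partial, not total.
The other alternating forms pattern the same way: /p/ → [b] before /v/ (voiceless → voiced, matching voiced); /p/ → [b] before /ɟ/ (voiceless → voiced, matching voiced) — only voicing changes, and always toward the following segment.
The trigger is the following segment, so the direction is regressive (anticipatory).

regressive voicing assimilation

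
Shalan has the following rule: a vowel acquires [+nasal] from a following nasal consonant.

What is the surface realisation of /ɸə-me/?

/ə/ sits next to the nasal /m/ and is therefore nasalised to [ə̃].

[ɸə̃me]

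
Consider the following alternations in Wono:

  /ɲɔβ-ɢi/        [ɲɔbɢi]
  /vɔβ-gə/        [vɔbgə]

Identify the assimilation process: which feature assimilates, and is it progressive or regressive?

Comparing underlying and surface forms, /β/ → [b] is the alternation; the neighbouring /ɢ/ is constant.
The change fricative → stop matches the manner of the following /ɢ/, identifying this as manner assimilation.
Place and voice are unchanged, so the assimilation is partial, not total.
Checking the remaining alternation: /β/ → [b] before /g/ (fricative → stop, matching a stop) — only manner changes, and always toward the following segment.
Since the segment that changes precedes the conditioning segment, the assimilation is regressive.

regressive manner assimilation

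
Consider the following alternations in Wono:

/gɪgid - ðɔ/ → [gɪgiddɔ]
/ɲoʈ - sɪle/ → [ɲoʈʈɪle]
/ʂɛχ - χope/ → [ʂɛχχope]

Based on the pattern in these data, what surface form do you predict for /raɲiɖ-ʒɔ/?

The data show progressive total assimilation (/ð/ → [d] after /d/; /s/ → [ʈ] after /ʈ/): in every case the target segment becomes identical to its preceding neighbour, copying more than a single feature.
In [ʂɛχχope] the two consonants at the boundary are already identical (/χ/ + /χ/), so the rule applies vacuously and nothing changes.
/ʒ/ is the segment targeted by the rule; it sits immediately after /ɖ/, so it assimilates completely and surfaces as [ɖ].

[raɲiɖɖɔ]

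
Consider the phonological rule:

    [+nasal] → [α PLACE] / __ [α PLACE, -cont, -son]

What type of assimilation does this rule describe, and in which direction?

The rule copies the place features (abbreviated [PLACE]) from the environment onto the target, so the assimilating feature is place.
The conditioning segment sits to the right of the focus bar, meaning the trigger follows the segment that changes — regressive assimilation.

regressive place assimilation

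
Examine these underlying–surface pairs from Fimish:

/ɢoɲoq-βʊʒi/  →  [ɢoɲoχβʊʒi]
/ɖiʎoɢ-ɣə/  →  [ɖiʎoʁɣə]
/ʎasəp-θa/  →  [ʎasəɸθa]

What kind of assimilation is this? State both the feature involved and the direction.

Underlying /q/ is realised as [χ] next to /β/; /β/ itself does not change.
The change stop → fricative matches the manner of the following /β/, identifying this as manner assimilation.
Place and voice are unchanged, so the assimilation is partial, not total.
The other alternating forms pattern the same way: /ɢ/ → [ʁ] before /ɣ/ (stop → fricative, matching a fricative); /p/ → [ɸ] before /θ/ (stop → fricative, matching a fricative) — only manner changes, and always toward the following segment.
The trigger is the following segment, so the direction is regressive (anticipatory).

regressive manner assimilation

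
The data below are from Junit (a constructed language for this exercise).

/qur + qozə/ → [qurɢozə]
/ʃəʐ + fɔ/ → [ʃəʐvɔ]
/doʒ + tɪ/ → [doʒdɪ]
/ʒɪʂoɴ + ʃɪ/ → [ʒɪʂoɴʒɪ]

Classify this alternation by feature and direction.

Comparing underlying and surface forms, /q/ → [ɢ] is the alternation; the neighbouring /r/ is constant.
/q/ is voiceless while /r/ is voiced; the output [ɢ] is voiced, matching the trigger — so the feature that spreads is voicing.
Place and manner are unchanged, so the assimilation is partial, not total.
The other alternating forms pattern the same way: /f/ → [v] after /ʐ/ (voiceless → voiced, matching voiced); /t/ → [d] after /ʒ/ (voiceless → voiced, matching voiced); /ʃ/ → [ʒ] after /ɴ/ (voiceless → voiced, matching voiced) — only voicing changes, and always toward the preceding segment.
The trigger is the preceding segment, so the direction is progressive (perseverative).

progressive voicing assimilation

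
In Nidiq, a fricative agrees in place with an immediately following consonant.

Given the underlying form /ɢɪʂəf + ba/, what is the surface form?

[ɢɪʂəɸba]

/f/ is a voiceless labiodental fricative. The following trigger /b/ is bilabial, so /f/ must become bilabial as well.
The voiceless bilabial fricative is [ɸ], so /f/ → [ɸ].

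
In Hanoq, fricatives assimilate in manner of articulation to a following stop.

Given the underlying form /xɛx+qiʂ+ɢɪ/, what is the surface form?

The rule targets /x/ (voiceless velar fricative), which sits before the trigger /q/ (stop).
Changing only its manner to stop gives [k] — the voiceless velar stop.
At the second juncture, /ʂ/ likewise becomes [ʈ] adjacent to /ɢ/.

[xɛkqiʈɢɪ]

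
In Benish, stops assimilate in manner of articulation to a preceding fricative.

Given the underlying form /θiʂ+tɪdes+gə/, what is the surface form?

The rule targets /t/ (voiceless alveolar stop), which sits after the trigger /ʂ/ (fricative).
A voiceless alveolar fricative is [s], so the surface segment is [s].
At the second juncture, /g/ likewise becomes [ɣ] adjacent to /s/.

[θiʂsɪdesɣə]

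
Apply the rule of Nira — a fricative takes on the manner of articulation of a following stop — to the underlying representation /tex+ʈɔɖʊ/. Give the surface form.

The rule targets /x/ (voiceless velar fricative), which sits before the trigger /ʈ/ (stop).
Changing only its manner to stop gives [k] — the voiceless velar stop.

[tekʈɔɖʊ]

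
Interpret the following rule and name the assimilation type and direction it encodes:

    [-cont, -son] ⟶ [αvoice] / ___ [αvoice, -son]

The shared variable α links the value of [voice] on the target to the same value on the neighbouring segment, so voicing is the feature that assimilates.
Since the environment is written after the underscore, the trigger follows the target; the direction is regressive.

regressive voicing assimilation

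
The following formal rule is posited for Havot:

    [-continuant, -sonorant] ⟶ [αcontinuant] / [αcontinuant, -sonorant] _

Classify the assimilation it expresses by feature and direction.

progressive manner assimilation

The rule copies [continuant] (continuancy) from the environment onto the target stops; since [±continuant] encodes the stop/fricative manner contrast, the assimilating dimension is manner.
The conditioning segment sits to the left of the focus bar, meaning the trigger precedes the segment that changes — progressive assimilation.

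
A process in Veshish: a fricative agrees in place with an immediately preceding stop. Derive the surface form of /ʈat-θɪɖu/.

[ʈatsɪɖu]

The rule targets /θ/ (voiceless dental fricative), which sits after the trigger /t/ (alveolar).
Changing only its place to alveolar gives [s] — the voiceless alveolar fricative.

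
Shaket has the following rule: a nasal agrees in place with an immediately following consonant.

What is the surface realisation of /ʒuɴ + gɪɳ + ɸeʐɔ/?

[ʒuŋgɪmɸeʐɔ]

The rule targets /ɴ/ (voiced uvular nasal), which sits before the trigger /g/ (velar).
Changing only its place to velar gives [ŋ] — the voiced velar nasal.
The same rule applies at the second boundary: /ɳ/ → [m] next to /ɸ/.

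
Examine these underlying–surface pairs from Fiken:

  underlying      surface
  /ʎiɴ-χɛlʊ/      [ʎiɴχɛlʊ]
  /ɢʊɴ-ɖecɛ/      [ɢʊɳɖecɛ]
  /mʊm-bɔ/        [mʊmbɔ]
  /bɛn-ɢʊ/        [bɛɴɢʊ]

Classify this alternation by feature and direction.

regressive place assimilation

The segment that alternates is /ɴ/, which surfaces as [ɳ] when adjacent to /ɖ/.
The change uvular → retroflex matches the place of the following /ɖ/, identifying this as place assimilation.
Manner and voice are unchanged, so the assimilation is partial, not total.
Checking the remaining alternation: /n/ → [ɴ] before /ɢ/ (alveolar → uvular, matching uvular) — only place changes, and always toward the following segment.
No alternation appears in [ʎiɴχɛlʊ], [mʊmbɔ]: there the adjacent consonants already agree in place (/ɴ/ and /χ/ are both uvular; /m/ and /b/ are both bilabial), so these forms are consistent with the same rule.
Since the segment that changes precedes the conditioning segment, the assimilation is regressive.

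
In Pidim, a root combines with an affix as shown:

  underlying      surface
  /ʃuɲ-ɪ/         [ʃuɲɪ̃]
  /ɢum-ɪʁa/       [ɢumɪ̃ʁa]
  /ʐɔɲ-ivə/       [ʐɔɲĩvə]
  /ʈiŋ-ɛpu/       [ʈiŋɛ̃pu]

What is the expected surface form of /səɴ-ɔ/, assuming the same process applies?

The data show progressive nasality assimilation (vowel nasalisation): /ɪ/ → [ɪ̃] after /ɲ/; /ɪ/ → [ɪ̃] after /m/; /i/ → [ĩ] after /ɲ/; /ɛ/ → [ɛ̃] after /ŋ/ — a vowel is nasalised by an immediately preceding nasal consonant.
/ɔ/ sits next to the nasal /ɴ/ and is therefore nasalised to [ɔ̃].

[səɴɔ̃]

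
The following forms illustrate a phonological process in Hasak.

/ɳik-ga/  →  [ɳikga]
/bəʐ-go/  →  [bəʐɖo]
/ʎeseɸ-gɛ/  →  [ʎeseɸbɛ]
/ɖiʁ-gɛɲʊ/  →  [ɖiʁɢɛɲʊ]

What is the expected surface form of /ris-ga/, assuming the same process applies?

[risda]

The data show progressive place assimilation: /g/ → [ɖ] after /ʐ/; /g/ → [b] after /ɸ/; /g/ → [ɢ] after /ʁ/. In each pair only place changes, matching the preceding consonant, while manner and voice stay constant.
No alternation appears in [ɳikga]: there the adjacent consonants already agree in place (/g/ and /k/ are both velar), so this form is consistent with the same rule.
The rule targets /g/ (voiced velar stop), which sits after the trigger /s/ (alveolar).
Changing only its place to alveolar gives [d] — the voiced alveolar stop.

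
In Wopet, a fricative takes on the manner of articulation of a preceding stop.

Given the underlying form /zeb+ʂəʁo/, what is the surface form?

The rule targets /ʂ/ (voiceless retroflex fricative), which sits after the trigger /b/ (stop).
Changing only its manner to stop gives [ʈ] — the voiceless retroflex stop.

[zebʈəʁo]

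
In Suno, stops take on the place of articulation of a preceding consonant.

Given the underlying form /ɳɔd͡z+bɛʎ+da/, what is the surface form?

[ɳɔd͡zdɛʎɟa]

/b/ is a voiced bilabial stop. The preceding trigger /d͡z/ is alveolar, so /b/ must become alveolar as well.
A voiced alveolar stop is [d], so the surface segment is [d].
The same rule applies at the second boundary: /d/ → [ɟ] next to /ʎ/.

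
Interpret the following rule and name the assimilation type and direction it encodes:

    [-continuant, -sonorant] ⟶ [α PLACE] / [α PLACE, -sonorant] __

progressive place assimilation

The rule copies the place features (abbreviated [PLACE]) from the environment onto the target, so the assimilating feature is place.
The conditioning segment sits to the left of the focus bar, meaning the trigger precedes the segment that changes — progressive assimilation.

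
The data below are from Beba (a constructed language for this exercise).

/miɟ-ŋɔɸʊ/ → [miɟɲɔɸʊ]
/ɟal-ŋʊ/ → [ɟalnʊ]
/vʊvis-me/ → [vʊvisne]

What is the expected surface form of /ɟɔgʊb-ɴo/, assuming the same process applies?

The data show progressive place assimilation: /ŋ/ → [ɲ] after /ɟ/; /ŋ/ → [n] after /l/; /m/ → [n] after /s/. In each pair only place changes, matching the preceding consonant, while manner and voice stay constant.
/ɴ/ is a voiced uvular nasal. The preceding trigger /b/ is bilabial, so /ɴ/ must become bilabial as well.
The voiced bilabial nasal is [m], so /ɴ/ → [m].

[ɟɔgʊbmo]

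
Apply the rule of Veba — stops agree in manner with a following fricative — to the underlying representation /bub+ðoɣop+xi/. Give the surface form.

[buβðoɣoɸxi]

The rule targets /b/ (voiced bilabial stop), which sits before the trigger /ð/ (fricative).
Changing only its manner to fricative gives [β] — the voiced bilabial fricative.
At the second juncture, /p/ likewise becomes [ɸ] adjacent to /x/.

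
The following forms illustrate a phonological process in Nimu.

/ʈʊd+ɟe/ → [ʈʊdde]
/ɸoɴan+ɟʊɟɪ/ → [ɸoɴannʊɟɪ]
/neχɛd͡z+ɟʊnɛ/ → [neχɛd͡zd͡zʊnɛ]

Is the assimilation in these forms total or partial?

The segment that alternates is /ɟ/, which surfaces as [n] when adjacent to /n/.
The output [n] is identical to the trigger /n/ — every feature (place, manner, voicing) has been copied — so this is total assimilation.
The other forms behave the same way: /ɟ/ → [d] after /d/; /ɟ/ → [d͡z] after /d͡z/ — in each case the output is a copy of the preceding consonant.

total assimilation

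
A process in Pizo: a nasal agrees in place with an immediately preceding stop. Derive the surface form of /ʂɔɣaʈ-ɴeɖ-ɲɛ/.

The rule targets /ɴ/ (voiced uvular nasal), which sits after the trigger /ʈ/ (retroflex).
A voiced retroflex nasal is [ɳ], so the surface segment is [ɳ].
The same rule applies at the second boundary: /ɲ/ → [ɳ] next to /ɖ/.

[ʂɔɣaʈɳeɖɳɛ]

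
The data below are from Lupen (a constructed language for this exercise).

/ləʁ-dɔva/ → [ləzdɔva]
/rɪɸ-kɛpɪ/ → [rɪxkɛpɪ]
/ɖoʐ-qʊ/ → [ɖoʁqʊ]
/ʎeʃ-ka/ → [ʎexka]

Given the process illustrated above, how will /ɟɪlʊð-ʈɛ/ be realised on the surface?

The data show regressive place assimilation: /ʁ/ → [z] before /d/; /ɸ/ → [x] before /k/; /ʐ/ → [ʁ] before /q/; /ʃ/ → [x] before /k/. In each pair only place changes, matching the following consonant, while manner and voice stay constant.
/ð/ is a voiced dental fricative. The following trigger /ʈ/ is retroflex, so /ð/ must become retroflex as well.
A voiced retroflex fricative is [ʐ], so the surface segment is [ʐ].

[ɟɪlʊʐʈɛ]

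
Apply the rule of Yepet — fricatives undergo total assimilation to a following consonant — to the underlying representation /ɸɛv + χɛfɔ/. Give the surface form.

[ɸɛχχɛfɔ]

/v/ is the segment targeted by the rule; it sits immediately before /χ/, so it assimilates completely and surfaces as [χ].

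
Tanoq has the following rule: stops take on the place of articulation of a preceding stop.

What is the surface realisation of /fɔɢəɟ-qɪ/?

The rule targets /q/ (voiceless uvular stop), which sits after the trigger /ɟ/ (palatal).
A voiceless palatal stop is [c], so the surface segment is [c].

[fɔɢəɟcɪ]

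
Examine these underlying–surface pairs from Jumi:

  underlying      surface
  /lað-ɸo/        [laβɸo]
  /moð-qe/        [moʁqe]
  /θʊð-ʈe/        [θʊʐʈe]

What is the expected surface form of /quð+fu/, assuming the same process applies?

The data show regressive place assimilation: /ð/ → [β] before /ɸ/; /ð/ → [ʁ] before /q/; /ð/ → [ʐ] before /ʈ/. In each pair only place changes, matching the following consonant, while manner and voice stay constant.
The rule targets /ð/ (voiced dental fricative), which sits before the trigger /f/ (labiodental).
The voiced labiodental fricative is [v], so /ð/ → [v].

[quvfu]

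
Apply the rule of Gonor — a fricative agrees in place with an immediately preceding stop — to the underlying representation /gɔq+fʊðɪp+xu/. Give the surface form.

[gɔqχʊðɪpɸu]

/f/ is a voiceless labiodental fricative. The preceding trigger /q/ is uvular, so /f/ must become uvular as well.
Changing only its place to uvular gives [χ] — the voiceless uvular fricative.
The same rule applies at the second boundary: /x/ → [ɸ] next to /p/.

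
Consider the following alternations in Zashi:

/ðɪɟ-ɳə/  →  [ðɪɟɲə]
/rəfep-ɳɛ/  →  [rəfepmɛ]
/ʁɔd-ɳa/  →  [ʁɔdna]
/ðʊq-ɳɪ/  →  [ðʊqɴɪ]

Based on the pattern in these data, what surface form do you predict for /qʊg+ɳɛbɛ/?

[qʊgŋɛbɛ]

The data show progressive place assimilation: /ɳ/ → [ɲ] after /ɟ/; /ɳ/ → [m] after /p/; /ɳ/ → [n] after /d/; /ɳ/ → [ɴ] after /q/. In each pair only place changes, matching the preceding consonant, while manner and voice stay constant.
/ɳ/ is a voiced retroflex nasal. The preceding trigger /g/ is velar, so /ɳ/ must become velar as well.
The voiced velar nasal is [ŋ], so /ɳ/ → [ŋ].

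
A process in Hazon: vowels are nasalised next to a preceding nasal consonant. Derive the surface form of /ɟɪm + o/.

[ɟɪmõ]

/o/ sits next to the nasal /m/ and is therefore nasalised to [õ].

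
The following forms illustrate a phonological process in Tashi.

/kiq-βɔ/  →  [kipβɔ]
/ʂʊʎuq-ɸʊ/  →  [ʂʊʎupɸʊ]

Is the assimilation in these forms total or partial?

Underlying /q/ is realised as [p] next to /β/; /β/ itself does not change.
/q/ is uvular while /β/ is bilabial; the output [p] is bilabial, matching the trigger — so the feature that spreads is place.
Manner and voice are unchanged, so the assimilation is partial, not total.
Checking the remaining alternation: /q/ → [p] before /ɸ/ (uvular → bilabial, matching bilabial) — only place changes, and always toward the following segment.

partial assimilation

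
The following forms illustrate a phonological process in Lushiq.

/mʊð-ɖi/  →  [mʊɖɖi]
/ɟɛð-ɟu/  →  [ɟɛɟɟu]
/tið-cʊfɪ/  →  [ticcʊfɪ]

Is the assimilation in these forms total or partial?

total assimilation

The segment that alternates is /ð/, which surfaces as [ɖ] when adjacent to /ɖ/.
The output [ɖ] is identical to the trigger /ɖ/ — every feature (place, manner, voicing) has been copied — so this is total assimilation.
The other forms behave the same way: /ð/ → [ɟ] before /ɟ/; /ð/ → [c] before /c/ — in each case the output is a copy of the following consonant.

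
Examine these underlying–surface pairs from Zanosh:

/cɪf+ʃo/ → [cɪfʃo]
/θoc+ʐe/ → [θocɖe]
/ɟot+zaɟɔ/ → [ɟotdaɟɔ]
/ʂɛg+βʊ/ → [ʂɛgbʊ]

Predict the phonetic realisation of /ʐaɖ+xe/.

The data show progressive manner assimilation: /ʐ/ → [ɖ] after /c/; /z/ → [d] after /t/; /β/ → [b] after /g/. In each pair only manner changes, matching the preceding consonant, while place and voice stay constant.
No alternation appears in [cɪfʃo]: there the adjacent consonants already agree in manner (/ʃ/ and /f/ are both fricatives), so this form is consistent with the same rule.
/x/ is a voiceless velar fricative. The preceding trigger /ɖ/ is a stop, so /x/ must become a stop as well.
The voiceless velar stop is [k], so /x/ → [k].

[ʐaɖke]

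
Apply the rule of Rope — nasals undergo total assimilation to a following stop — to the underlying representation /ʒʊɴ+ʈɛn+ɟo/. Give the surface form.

[ʒʊʈʈɛɟɟo]

/ɴ/ is the segment targeted by the rule; it sits immediately before /ʈ/, so it assimilates completely and surfaces as [ʈ].
At the second juncture, /n/ likewise becomes [ɟ] adjacent to /ɟ/.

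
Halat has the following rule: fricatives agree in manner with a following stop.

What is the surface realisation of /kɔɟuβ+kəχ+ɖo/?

The rule targets /β/ (voiced bilabial fricative), which sits before the trigger /k/ (stop).
A voiced bilabial stop is [b], so the surface segment is [b].
The same rule applies at the second boundary: /χ/ → [q] next to /ɖ/.

[kɔɟubkəqɖo]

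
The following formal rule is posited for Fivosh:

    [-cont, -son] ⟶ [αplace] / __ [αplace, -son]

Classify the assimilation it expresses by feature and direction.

The rule copies the place features (abbreviated [place]) from the environment onto the target, so the assimilating feature is place.
Since the environment is written after the underscore, the trigger follows the target; the direction is regressive.

regressive place assimilation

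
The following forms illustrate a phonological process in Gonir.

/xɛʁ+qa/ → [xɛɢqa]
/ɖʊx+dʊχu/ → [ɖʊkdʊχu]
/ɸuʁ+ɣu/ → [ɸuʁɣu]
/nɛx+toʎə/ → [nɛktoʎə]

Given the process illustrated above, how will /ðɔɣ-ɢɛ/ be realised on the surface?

The data show regressive manner assimilation: /ʁ/ → [ɢ] before /q/; /x/ → [k] before /d/; /x/ → [k] before /t/. In each pair only manner changes, matching the following consonant, while place and voice stay constant.
No alternation appears in [ɸuʁɣu]: there the adjacent consonants already agree in manner (/ʁ/ and /ɣ/ are both fricatives), so this form is consistent with the same rule.
/ɣ/ is a voiced velar fricative. The following trigger /ɢ/ is a stop, so /ɣ/ must become a stop as well.
The voiced velar stop is [g], so /ɣ/ → [g].

[ðɔgɢɛ]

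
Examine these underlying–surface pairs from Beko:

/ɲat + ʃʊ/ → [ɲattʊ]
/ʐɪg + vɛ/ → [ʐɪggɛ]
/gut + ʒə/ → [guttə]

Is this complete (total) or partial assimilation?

total assimilation

Comparing underlying and surface forms, /ʃ/ → [t] is the alternation; the neighbouring /t/ is constant.
The output [t] is identical to the trigger /t/ — every feature (place, manner, voicing) has been copied — so this is total assimilation.
The other forms behave the same way: /v/ → [g] after /g/; /ʒ/ → [t] after /t/ — in each case the output is a copy of the preceding consonant.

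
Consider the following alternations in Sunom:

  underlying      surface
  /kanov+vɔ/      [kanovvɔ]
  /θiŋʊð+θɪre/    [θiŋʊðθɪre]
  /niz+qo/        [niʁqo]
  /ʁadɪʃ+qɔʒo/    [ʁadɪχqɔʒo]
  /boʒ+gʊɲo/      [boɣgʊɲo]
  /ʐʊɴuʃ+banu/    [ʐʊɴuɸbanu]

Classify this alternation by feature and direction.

Comparing underlying and surface forms, /z/ → [ʁ] is the alternation; the neighbouring /q/ is constant.
The change alveolar → uvular matches the place of the following /q/, identifying this as place assimilation.
Manner and voice are unchanged, so the assimilation is partial, not total.
Checking the remaining alternations: /ʃ/ → [χ] before /q/ (postalveolar → uvular, matching uvular); /ʒ/ → [ɣ] before /g/ (postalveolar → velar, matching velar); /ʃ/ → [ɸ] before /b/ (postalveolar → bilabial, matching bilabial) — only place changes, and always toward the following segment.
No alternation appears in [kanovvɔ], [θiŋʊðθɪre]: there the adjacent consonants already agree in place (/v/ and /v/ are both labiodental; /ð/ and /θ/ are both dental), so these forms are consistent with the same rule.
The trigger is the following segment, so the direction is regressive (anticipatory).

regressive place assimilation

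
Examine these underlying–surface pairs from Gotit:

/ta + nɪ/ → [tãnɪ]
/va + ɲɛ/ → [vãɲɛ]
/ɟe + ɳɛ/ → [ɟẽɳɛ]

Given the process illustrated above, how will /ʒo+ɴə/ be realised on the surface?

The data show regressive nasality assimilation (vowel nasalisation): /a/ → [ã] before /n/; /a/ → [ã] before /ɲ/; /e/ → [ẽ] before /ɳ/ — a vowel is nasalised by an immediately following nasal consonant.
The vowel /o/ is adjacent to the following nasal /ɴ/, so it acquires [+nasal] and surfaces as [õ].

[ʒõɴə]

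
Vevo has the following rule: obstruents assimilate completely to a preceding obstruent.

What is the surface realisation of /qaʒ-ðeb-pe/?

[qaʒʒebbe]

/ð/ is the segment targeted by the rule; it sits immediately after /ʒ/, so it assimilates completely and surfaces as [ʒ].
The same rule applies at the second boundary: /p/ → [b] next to /b/.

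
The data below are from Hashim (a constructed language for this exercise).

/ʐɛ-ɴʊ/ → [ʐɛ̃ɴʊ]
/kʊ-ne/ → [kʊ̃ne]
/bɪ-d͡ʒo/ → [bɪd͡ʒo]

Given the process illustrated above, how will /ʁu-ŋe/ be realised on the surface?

The data show regressive nasality assimilation (vowel nasalisation): /ɛ/ → [ɛ̃] before /ɴ/; /ʊ/ → [ʊ̃] before /n/ — a vowel is nasalised by an immediately following nasal consonant.
No change occurs in [bɪd͡ʒo] because the vowel at the boundary is adjacent to an oral consonant, not a nasal (/ɪ/ next to /d͡ʒ/).
/u/ sits next to the nasal /ŋ/ and is therefore nasalised to [ũ].

[ʁũŋe]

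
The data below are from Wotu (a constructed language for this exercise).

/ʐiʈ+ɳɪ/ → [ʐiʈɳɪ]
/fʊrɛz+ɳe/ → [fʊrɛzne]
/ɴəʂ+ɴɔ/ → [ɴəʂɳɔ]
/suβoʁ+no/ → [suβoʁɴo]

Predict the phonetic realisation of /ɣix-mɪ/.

The data show progressive place assimilation: /ɳ/ → [n] after /z/; /ɴ/ → [ɳ] after /ʂ/; /n/ → [ɴ] after /ʁ/. In each pair only place changes, matching the preceding consonant, while manner and voice stay constant.
No alternation appears in [ʐiʈɳɪ]: there the adjacent consonants already agree in place (/ɳ/ and /ʈ/ are both retroflex), so this form is consistent with the same rule.
/m/ is a voiced bilabial nasal. The preceding trigger /x/ is velar, so /m/ must become velar as well.
A voiced velar nasal is [ŋ], so the surface segment is [ŋ].

[ɣixŋɪ]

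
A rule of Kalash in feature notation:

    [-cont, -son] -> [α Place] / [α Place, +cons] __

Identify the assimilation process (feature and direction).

The shared variable α links the value of the place features (abbreviated [Place]) on the target to the same value on the neighbouring segment, so place is the feature that assimilates.
The conditioning segment sits to the left of the focus bar, meaning the trigger precedes the segment that changes — progressive assimilation.

progressive place assimilation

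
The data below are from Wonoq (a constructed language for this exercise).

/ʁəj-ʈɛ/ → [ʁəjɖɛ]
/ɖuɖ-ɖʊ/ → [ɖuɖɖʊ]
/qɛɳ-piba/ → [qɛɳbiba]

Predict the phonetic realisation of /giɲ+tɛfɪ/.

[giɲdɛfɪ]

The data show progressive voicing assimilation: /ʈ/ → [ɖ] after /j/; /p/ → [b] after /ɳ/. In each pair only voicing changes, matching the preceding consonant, while place and manner stay constant.
No alternation appears in [ɖuɖɖʊ]: there the adjacent consonants already agree in voicing (/ɖ/ and /ɖ/ are both voiced), so this form is consistent with the same rule.
/t/ is a voiceless alveolar stop. The preceding trigger /ɲ/ is voiced, so /t/ must become voiced as well.
A voiced alveolar stop is [d], so the surface segment is [d].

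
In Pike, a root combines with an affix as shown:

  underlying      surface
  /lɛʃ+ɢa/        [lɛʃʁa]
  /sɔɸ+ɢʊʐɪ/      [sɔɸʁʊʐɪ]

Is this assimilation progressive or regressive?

Comparing underlying and surface forms, /ɢ/ → [ʁ] is the alternation; the neighbouring /ʃ/ is constant.
The change stop → fricative matches the manner of the preceding /ʃ/, identifying this as manner assimilation.
Checking the remaining alternation: /ɢ/ → [ʁ] after /ɸ/ (stop → fricative, matching a fricative) — only manner changes, and always toward the preceding segment.
The trigger is the preceding segment, so the direction is progressive (perseverative).

progressive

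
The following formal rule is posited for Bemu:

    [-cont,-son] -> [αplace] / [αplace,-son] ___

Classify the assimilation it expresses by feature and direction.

The shared variable α links the value of the place features (abbreviated [place]) on the target to the same value on the neighbouring segment, so place is the feature that assimilates.
The conditioning segment sits to the left of the focus bar, meaning the trigger precedes the segment that changes — progressive assimilation.

progressive place assimilation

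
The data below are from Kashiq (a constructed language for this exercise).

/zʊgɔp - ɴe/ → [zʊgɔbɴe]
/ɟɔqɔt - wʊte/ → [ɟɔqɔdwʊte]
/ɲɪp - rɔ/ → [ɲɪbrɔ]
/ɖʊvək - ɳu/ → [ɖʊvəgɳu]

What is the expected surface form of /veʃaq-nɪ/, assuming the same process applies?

[veʃaɢnɪ]

The data show regressive voicing assimilation: /p/ → [b] before /ɴ/; /t/ → [d] before /w/; /p/ → [b] before /r/; /k/ → [g] before /ɳ/. In each pair only voicing changes, matching the following consonant, while place and manner stay constant.
The rule targets /q/ (voiceless uvular stop), which sits before the trigger /n/ (voiced).
Changing only its voicing to voiced gives [ɢ] — the voiced uvular stop.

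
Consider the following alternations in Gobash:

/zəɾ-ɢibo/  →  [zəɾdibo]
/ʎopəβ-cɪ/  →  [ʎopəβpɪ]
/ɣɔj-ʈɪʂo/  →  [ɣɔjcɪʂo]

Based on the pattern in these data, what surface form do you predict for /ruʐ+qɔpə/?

[ruʐʈɔpə]

The data show progressive place assimilation: /ɢ/ → [d] after /ɾ/; /c/ → [p] after /β/; /ʈ/ → [c] after /j/. In each pair only place changes, matching the preceding consonant, while manner and voice stay constant.
/q/ is a voiceless uvular stop. The preceding trigger /ʐ/ is retroflex, so /q/ must become retroflex as well.
A voiceless retroflex stop is [ʈ], so the surface segment is [ʈ].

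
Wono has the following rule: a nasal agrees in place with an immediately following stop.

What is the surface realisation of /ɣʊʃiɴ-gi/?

[ɣʊʃiŋgi]

/ɴ/ is a voiced uvular nasal. The following trigger /g/ is velar, so /ɴ/ must become velar as well.
A voiced velar nasal is [ŋ], so the surface segment is [ŋ].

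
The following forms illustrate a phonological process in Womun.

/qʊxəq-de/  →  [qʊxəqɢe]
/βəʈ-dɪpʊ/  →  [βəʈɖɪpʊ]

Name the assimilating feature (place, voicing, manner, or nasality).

place

Underlying /d/ is realised as [ɢ] next to /q/; /q/ itself does not change.
/d/ is alveolar while /q/ is uvular; the output [ɢ] is uvular, matching the trigger — so the feature that spreads is place.
The same holds elsewhere in the data: /d/ → [ɖ] after /ʈ/ (alveolar → retroflex, matching retroflex) — only place changes, and always toward the preceding segment.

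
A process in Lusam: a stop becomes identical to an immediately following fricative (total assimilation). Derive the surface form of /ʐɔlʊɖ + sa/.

[ʐɔlʊssa]

/ɖ/ is the segment targeted by the rule; it sits immediately before /s/, so it assimilates completely and surfaces as [s].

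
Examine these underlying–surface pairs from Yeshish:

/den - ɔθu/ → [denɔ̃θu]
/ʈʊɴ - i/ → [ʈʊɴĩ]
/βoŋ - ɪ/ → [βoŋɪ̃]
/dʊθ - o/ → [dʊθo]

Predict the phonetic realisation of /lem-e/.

[lemẽ]

The data show progressive nasality assimilation (vowel nasalisation): /ɔ/ → [ɔ̃] after /n/; /i/ → [ĩ] after /ɴ/; /ɪ/ → [ɪ̃] after /ŋ/ — a vowel is nasalised by an immediately preceding nasal consonant.
No change occurs in [dʊθo] because the vowel at the boundary is adjacent to an oral consonant, not a nasal (/o/ next to /θ/).
The vowel /e/ is adjacent to the preceding nasal /m/, so it acquires [+nasal] and surfaces as [ẽ].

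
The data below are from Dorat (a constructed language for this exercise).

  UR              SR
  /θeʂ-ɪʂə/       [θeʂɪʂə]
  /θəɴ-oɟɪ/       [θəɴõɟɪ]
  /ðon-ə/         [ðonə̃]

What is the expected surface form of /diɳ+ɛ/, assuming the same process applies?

The data show progressive nasality assimilation (vowel nasalisation): /o/ → [õ] after /ɴ/; /ə/ → [ə̃] after /n/ — a vowel is nasalised by an immediately preceding nasal consonant.
No change occurs in [θeʂɪʂə] because the vowel at the boundary is adjacent to an oral consonant, not a nasal (/ɪ/ next to /ʂ/).
/ɛ/ sits next to the nasal /ɳ/ and is therefore nasalised to [ɛ̃].

[diɳɛ̃]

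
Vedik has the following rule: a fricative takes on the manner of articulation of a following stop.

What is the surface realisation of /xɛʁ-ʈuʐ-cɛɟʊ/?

The rule targets /ʁ/ (voiced uvular fricative), which sits before the trigger /ʈ/ (stop).
A voiced uvular stop is [ɢ], so the surface segment is [ɢ].
At the second juncture, /ʐ/ likewise becomes [ɖ] adjacent to /c/.

[xɛɢʈuɖcɛɟʊ]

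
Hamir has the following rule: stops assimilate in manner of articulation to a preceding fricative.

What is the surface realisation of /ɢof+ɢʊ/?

[ɢofʁʊ]

The rule targets /ɢ/ (voiced uvular stop), which sits after the trigger /f/ (fricative).
The voiced uvular fricative is [ʁ], so /ɢ/ → [ʁ].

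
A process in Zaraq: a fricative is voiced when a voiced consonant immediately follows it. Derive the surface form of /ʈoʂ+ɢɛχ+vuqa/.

[ʈoʐɢɛʁvuqa]

The rule targets /ʂ/ (voiceless retroflex fricative), which sits before the trigger /ɢ/ (voiced).
Changing only its voicing to voiced gives [ʐ] — the voiced retroflex fricative.
The same rule applies at the second boundary: /χ/ → [ʁ] next to /v/.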